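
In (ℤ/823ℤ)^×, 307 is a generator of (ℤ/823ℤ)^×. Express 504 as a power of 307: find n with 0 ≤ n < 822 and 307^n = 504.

51

Baby-step giant-step with m = ceil(sqrt(822)) = 29.
Baby table (307^j mod 823 for j=0..28):
  0:1  1:307  2:427  3:232  4:446  5:304  6:329  7:597
  8:573  9:612  10:240  11:433  12:428  13:539  14:50  15:536
  16:775  17:78  18:79  19:386  20:813  21:222  22:668  23:149
  24:478  25:252  26:2  27:614  28:31
Giant step factor: 307^(-29) ≡ 243 (mod 823).
Scan 504·243^i mod 823 for i = 0, 1, …:
  i=0: 504   i=1: 668
Match at i=1, j=22: n = 1·29 + 22 = 51.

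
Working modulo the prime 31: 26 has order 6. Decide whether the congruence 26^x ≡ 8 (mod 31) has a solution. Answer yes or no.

no

8 ∈ ⟨26⟩ iff 8^6 ≡ 1 (mod 31), since |⟨26⟩| = 6.
8^6 mod 31 = 8.
Since 8 ≠ 1, 8 does not lie in the subgroup.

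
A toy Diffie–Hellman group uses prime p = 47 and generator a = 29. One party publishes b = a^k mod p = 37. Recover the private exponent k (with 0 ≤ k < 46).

Baby-step giant-step with m = ceil(sqrt(46)) = 7.
Baby table (29^j mod 47 for j=0..6):
  0:1  1:29  2:42  3:43  4:25  5:20  6:16
Giant step factor: 29^(-7) ≡ 39 (mod 47).
Scan 37·39^i mod 47 for i = 0, 1, …:
  i=0: 37   i=1: 33   i=2: 18   i=3: 44
  i=4: 24   i=5: 43
Match at i=5, j=3: k = 5·7 + 3 = 38.

38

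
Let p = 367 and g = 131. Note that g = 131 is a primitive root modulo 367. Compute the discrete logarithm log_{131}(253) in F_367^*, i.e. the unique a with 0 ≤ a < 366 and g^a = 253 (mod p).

Baby-step giant-step with m = ceil(sqrt(366)) = 20.
Baby table (131^j mod 367 for j=0..19):
  0:1  1:131  2:279  3:216  4:37  5:76  6:47  7:285
  8:268  9:243  10:271  11:269  12:7  13:183  14:118  15:44
  16:259  17:165  18:329  19:160
Giant step factor: 131^(-20) ≡ 188 (mod 367).
Scan 253·188^i mod 367 for i = 0, 1, …:
  i=0: 253   i=1: 221   i=2: 77   i=3: 163
  i=4: 183
Match at i=4, j=13: a = 4·20 + 13 = 93.

93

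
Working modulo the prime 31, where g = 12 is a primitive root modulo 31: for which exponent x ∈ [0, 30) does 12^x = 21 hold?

Successive powers of 12 modulo 31:
  12^0=1  12^1=12  12^2=20  12^3=23  12^4=28  12^5=26
  12^6=2  12^7=24  12^8=9  12^9=15  12^10=25  12^11=21
So 12^11 ≡ 21 (mod 31), giving x = 11.

11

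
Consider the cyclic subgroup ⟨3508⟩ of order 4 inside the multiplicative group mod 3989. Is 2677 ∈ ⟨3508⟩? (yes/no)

no

⟨3508⟩ has order 4; its elements mod 3989 are {1, 481, 3508, 3988}.
2677 is not in this set.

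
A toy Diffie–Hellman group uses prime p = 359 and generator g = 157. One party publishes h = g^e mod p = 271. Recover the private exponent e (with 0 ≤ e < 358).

Baby-step giant-step with m = ceil(sqrt(358)) = 19.
Baby table (157^j mod 359 for j=0..18):
  0:1  1:157  2:237  3:232  4:165  5:57  6:333  7:226
  8:300  9:71  10:18  11:313  12:317  13:227  14:98  15:308
  16:250  17:119  18:15
Giant step factor: 157^(-19) ≡ 334 (mod 359).
Scan 271·334^i mod 359 for i = 0, 1, …:
  i=0: 271   i=1: 46   i=2: 286   i=3: 30
  i=4: 327   i=5: 82   i=6: 104   i=7: 272
  i=8: 21   i=9: 193   i=10: 201   i=11: 1
Match at i=11, j=0: e = 11·19 + 0 = 209.

209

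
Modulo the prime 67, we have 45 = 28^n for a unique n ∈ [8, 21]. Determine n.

9

Compute 28^8 mod 67 = 4, then multiply by 28 repeatedly:
  28^8=4  28^9=45
Found 45 at exponent 9.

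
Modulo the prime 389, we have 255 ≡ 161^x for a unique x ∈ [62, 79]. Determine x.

Compute 161^62 mod 389 = 316, then multiply by 161 repeatedly:
  161^62=316  161^63=306  161^64=252  161^65=116  161^66=4
  161^67=255
Found 255 at exponent 67.

67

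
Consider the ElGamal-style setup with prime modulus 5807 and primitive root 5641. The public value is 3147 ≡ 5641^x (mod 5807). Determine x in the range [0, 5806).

2987

Baby-step giant-step with m = ceil(sqrt(5806)) = 77.
Baby table (5641^j mod 5807 for j=0..76):
  0:1  1:5641  2:4328  3:1620  4:4009  5:2311  6:5443  7:2354
  8:4112  9:2634  10:4088  11:811  12:4742  13:2580  14:1438  15:5186
  16:4367  17:953  18:4398  19:1614  20:5005  21:5378  22:1530  23:1528
  24:1860  25:4818  26:1578  27:5174  28:552  29:1280  30:2379  31:5769
  32:501  33:3939  34:2317  35:4447  36:5094  37:2218  38:3460  39:533
  40:4434  41:1445  42:4024  43:5628  44:679  45:3426  46:370  47:2457
  48:4435  49:1279  50:2545  51:1441  52:4688  53:5737  54:6  55:4811
  56:2740  57:3913  58:826  59:2252  60:3623  61:2510  62:1444  63:4190
  64:1300  65:4866  66:5224  67:3866  68:2821  69:2081  70:2974  71:5718
  72:3160  73:3877  74:995  75:3233  76:3373
Giant step factor: 5641^(-77) ≡ 1612 (mod 5807).
Scan 3147·1612^i mod 5807 for i = 0, 1, …:
  i=0: 3147   i=1: 3453   i=2: 3130   i=3: 5084
  i=4: 1731   i=5: 3012   i=6: 692   i=7: 560
  i=8: 2635   i=9: 2703     …   i=37: 4346
  i=38: 2510
Match at i=38, j=61: x = 38·77 + 61 = 2987.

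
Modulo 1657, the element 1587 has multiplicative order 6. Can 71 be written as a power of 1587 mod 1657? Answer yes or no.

⟨1587⟩ has order 6; its elements mod 1657 are {1, 70, 71, 1586, 1587, 1656}.
71 is in this set.

yes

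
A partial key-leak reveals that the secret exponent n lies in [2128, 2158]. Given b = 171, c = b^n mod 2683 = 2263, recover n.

2128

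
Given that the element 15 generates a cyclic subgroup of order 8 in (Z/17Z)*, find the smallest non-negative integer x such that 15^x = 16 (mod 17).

Successive powers of 15 modulo 17:
  15^0=1  15^1=15  15^2=4  15^3=9  15^4=16
So 15^4 ≡ 16 (mod 17), giving x = 4.

4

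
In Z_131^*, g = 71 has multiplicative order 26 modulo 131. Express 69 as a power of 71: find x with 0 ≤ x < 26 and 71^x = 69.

23

Successive powers of 71 modulo 131:
  71^0=1  71^1=71  71^2=63  71^3=19  71^4=39  71^5=18
  71^6=99  71^7=86  71^8=80  71^9=47  71^10=62  71^11=79
  71^12=107  71^13=130  71^14=60  71^15=68  71^16=112  71^17=92
  71^18=113  71^19=32  71^20=45  71^21=51  71^22=84  71^23=69
So 71^23 ≡ 69 (mod 131), giving x = 23.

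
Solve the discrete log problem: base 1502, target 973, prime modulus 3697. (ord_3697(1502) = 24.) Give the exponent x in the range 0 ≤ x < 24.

5

Successive powers of 1502 modulo 3697:
  1502^0=1  1502^1=1502  1502^2=834  1502^3=3082  1502^4=520  1502^5=973
So 1502^5 ≡ 973 (mod 3697), giving x = 5.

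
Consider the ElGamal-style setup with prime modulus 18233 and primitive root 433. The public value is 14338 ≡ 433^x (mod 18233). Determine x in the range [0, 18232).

Baby-step giant-step with m = ceil(sqrt(18232)) = 136.
Baby table (433^j mod 18233 for j=0..135):
  0:1  1:433  2:5159  3:9421  4:13334  5:11994  6:15230  7:12477
  8:5573  9:6353  10:15899  11:10426  12:10907  13:384  14:2175  15:11892
  16:7530  17:15016  18:10980  19:13760  20:14122  21:6771  22:14563  23:15394
  24:10557  25:12931  26:1592  27:14715  28:8278  29:10706  30:4516  31:4497
  32:14503  33:7647  34:10978  35:12894  36:3804  37:6162  38:6128  39:9639
  40:16563  41:6210  42:8679  43:2009  44:12946  45:8087  46:935  47:3729
  48:10153  49:2096  50:14151  51:1095  52:77  53:15108  54:14350  55:14330
  56:5670  57:11888  58:5798  59:12613  60:9762  61:15123  62:2612  63:550
  64:1121  65:11335  66:3378  67:4034  68:14587  69:7553  70:6742  71:2006
  72:11647  73:10843  74:9138  75:193  76:10637  77:11105  78:13186  79:2609
  80:17484  81:3877  82:1305  83:18075  84:4518  85:5363  86:6588  87:8256
  88:1180  89:416  90:16031  91:12883  92:17274  93:4112  94:11895  95:8829
  96:12260  97:2777  98:17296  99:13638  100:15995  101:15528  102:13880  103:11383
  104:5929  105:14637  106:10970  107:9430  108:17231  109:3726  110:8854  111:4852
  112:4121  113:15792  114:561  115:5884  116:13385  117:15844  118:4844  119:657
  120:10986  121:16358  122:8610  123:8598  124:3402  125:14426  126:10772  127:14861
  128:16797  129:16367  130:12507  131:330  132:15259  133:6801  134:9320  135:6067
Giant step factor: 433^(-136) ≡ 14184 (mod 18233).
Scan 14338·14184^i mod 18233 for i = 0, 1, …:
  i=0: 14338   i=1: 17543   i=2: 4161   i=3: 17636
  i=4: 10497   i=5: 17003   i=6: 2661   i=7: 1314
  i=8: 3650   i=9: 8113   i=10: 6329   i=11: 9477
  i=12: 8092   i=13: 193
Match at i=13, j=75: x = 13·136 + 75 = 1843.

1843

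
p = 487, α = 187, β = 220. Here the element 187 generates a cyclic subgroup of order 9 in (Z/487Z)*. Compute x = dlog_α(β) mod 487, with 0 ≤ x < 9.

Successive powers of 187 modulo 487:
  187^0=1  187^1=187  187^2=392  187^3=254  187^4=259  187^5=220
So 187^5 ≡ 220 (mod 487), giving x = 5.

5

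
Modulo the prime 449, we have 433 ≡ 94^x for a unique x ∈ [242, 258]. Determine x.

Compute 94^242 mod 449 = 362, then multiply by 94 repeatedly:
  94^242=362  94^243=353  94^244=405  94^245=354  94^246=50
  94^247=210  94^248=433
Found 433 at exponent 248.

248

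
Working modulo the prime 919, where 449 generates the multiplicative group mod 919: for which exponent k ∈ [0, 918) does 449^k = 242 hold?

188

Baby-step giant-step with m = ceil(sqrt(918)) = 31.
Baby table (449^j mod 919 for j=0..30):
  0:1  1:449  2:340  3:106  4:725  5:199  6:208  7:573
  8:876  9:911  10:84  11:37  12:71  13:633  14:246  15:174
  16:11  17:344  18:64  19:247  20:623  21:351  22:450  23:789
  24:446  25:831  26:5  27:407  28:781  29:530  30:868
Giant step factor: 449^(-31) ≡ 786 (mod 919).
Scan 242·786^i mod 919 for i = 0, 1, …:
  i=0: 242   i=1: 898   i=2: 36   i=3: 726
  i=4: 856   i=5: 108   i=6: 340
Match at i=6, j=2: k = 6·31 + 2 = 188.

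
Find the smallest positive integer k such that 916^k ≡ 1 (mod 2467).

The order of 916 must divide p − 1 = 2466 = 2 · 3^2 · 137.
Divisors: 1, 2, 3, 6, 9, 18, 137, 274, 411, 822, 1233, 2466.
Check each in increasing order: 916^1 ≡ 916;  916^2 ≡ 276;  916^3 ≡ 1182;  916^6 ≡ 802;  916^9 ≡ 636;  916^18 ≡ 2375;  916^137 ≡ 2431;  916^274 ≡ 1296;  916^411 ≡ 217;  916^822 ≡ 216;  916^1233 ≡ 2466;  916^2466 ≡ 1.
Smallest exponent giving 1 is 2466.

2466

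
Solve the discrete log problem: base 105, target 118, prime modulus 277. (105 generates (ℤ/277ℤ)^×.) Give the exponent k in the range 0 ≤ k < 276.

219

Baby-step giant-step with m = ceil(sqrt(276)) = 17.
Baby table (105^j mod 277 for j=0..16):
  0:1  1:105  2:222  3:42  4:255  5:183  6:102  7:184
  8:207  9:129  10:249  11:107  12:155  13:209  14:62  15:139
  16:191
Giant step factor: 105^(-17) ≡ 5 (mod 277).
Scan 118·5^i mod 277 for i = 0, 1, …:
  i=0: 118   i=1: 36   i=2: 180   i=3: 69
  i=4: 68   i=5: 63   i=6: 38   i=7: 190
  i=8: 119   i=9: 41   i=10: 205   i=11: 194
  i=12: 139
Match at i=12, j=15: k = 12·17 + 15 = 219.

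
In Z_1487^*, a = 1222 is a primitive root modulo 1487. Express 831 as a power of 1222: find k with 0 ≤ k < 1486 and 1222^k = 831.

Baby-step giant-step with m = ceil(sqrt(1486)) = 39.
Baby table (1222^j mod 1487 for j=0..38):
  0:1  1:1222  2:336  3:180  4:1371  5:1000  6:1173  7:1425
  8:73  9:1473  10:736  11:1244  12:454  13:137  14:870  15:1422
  16:868  17:465  18:196  19:105  20:428  21:1079  22:1056  23:1203
  24:910  25:1231  26:925  27:230  28:17  29:1443  30:1251  31:86
  32:1002  33:643  34:610  35:433  36:1241  37:1249  38:616
Giant step factor: 1222^(-39) ≡ 1113 (mod 1487).
Scan 831·1113^i mod 1487 for i = 0, 1, …:
  i=0: 831   i=1: 1476   i=2: 1140   i=3: 409
  i=4: 195   i=5: 1420   i=6: 1266   i=7: 869
  i=8: 647   i=9: 403     …   i=33: 605
  i=34: 1241
Match at i=34, j=36: k = 34·39 + 36 = 1362.

1362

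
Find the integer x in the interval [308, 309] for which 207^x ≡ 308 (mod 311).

309

Compute 207^308 mod 311 = 9, then multiply by 207 repeatedly:
  207^308=9  207^309=308
Found 308 at exponent 309.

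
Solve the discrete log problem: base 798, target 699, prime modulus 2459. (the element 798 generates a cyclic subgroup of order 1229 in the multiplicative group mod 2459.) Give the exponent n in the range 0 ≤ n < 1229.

959

Baby-step giant-step with m = ceil(sqrt(1229)) = 36.
Baby table (798^j mod 2459 for j=0..35):
  0:1  1:798  2:2382  3:29  4:1011  5:226  6:841  7:2270
  8:1636  9:2258  10:1896  11:723  12:1548  13:886  14:1295  15:630
  16:1104  17:670  18:1057  19:49  20:2217  21:1145  22:1421  23:359
  24:1238  25:1865  26:575  27:1476  28:2446  29:1921  30:1001  31:2082
  32:1611  33:1980  34:1362  35:2457
Giant step factor: 798^(-36) ≡ 1570 (mod 2459).
Scan 699·1570^i mod 2459 for i = 0, 1, …:
  i=0: 699   i=1: 716   i=2: 357   i=3: 2297
  i=4: 1396   i=5: 751   i=6: 1209   i=7: 2241
  i=8: 2000   i=9: 2316     …   i=25: 2442
  i=26: 359
Match at i=26, j=23: n = 26·36 + 23 = 959.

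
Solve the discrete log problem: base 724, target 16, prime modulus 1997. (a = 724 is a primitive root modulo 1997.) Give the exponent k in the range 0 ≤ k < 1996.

Successive powers of 724 modulo 1997:
  724^0=1  724^1=724  724^2=962  724^3=1532  724^4=833  724^5=1995
  724^6=549  724^7=73  724^8=930  724^9=331  724^10=4  724^11=899
  724^12=1851  724^13=137  724^14=1335  724^15=1989  724^16=199  724^17=292
  724^18=1723  724^19=1324  724^20=16
So 724^20 ≡ 16 (mod 1997), giving k = 20.

20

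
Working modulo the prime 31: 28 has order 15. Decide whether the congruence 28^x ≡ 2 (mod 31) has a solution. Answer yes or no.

yes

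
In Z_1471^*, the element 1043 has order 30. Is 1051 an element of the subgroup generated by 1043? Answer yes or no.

no

1051 ∈ ⟨1043⟩ iff 1051^30 ≡ 1 (mod 1471), since |⟨1043⟩| = 30.
1051^30 mod 1471 = 32.
Since 32 ≠ 1, 1051 does not lie in the subgroup.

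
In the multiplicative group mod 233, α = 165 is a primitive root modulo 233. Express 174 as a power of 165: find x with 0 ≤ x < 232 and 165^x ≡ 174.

207

Baby-step giant-step with m = ceil(sqrt(232)) = 16.
Baby table (165^j mod 233 for j=0..15):
  0:1  1:165  2:197  3:118  4:131  5:179  6:177  7:80
  8:152  9:149  10:120  11:228  12:107  13:180  14:109  15:44
Giant step factor: 165^(-16) ≡ 63 (mod 233).
Scan 174·63^i mod 233 for i = 0, 1, …:
  i=0: 174   i=1: 11   i=2: 227   i=3: 88
  i=4: 185   i=5: 5   i=6: 82   i=7: 40
  i=8: 190   i=9: 87   i=10: 122   i=11: 230
  i=12: 44
Match at i=12, j=15: x = 12·16 + 15 = 207.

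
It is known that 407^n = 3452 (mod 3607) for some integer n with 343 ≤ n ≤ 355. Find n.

348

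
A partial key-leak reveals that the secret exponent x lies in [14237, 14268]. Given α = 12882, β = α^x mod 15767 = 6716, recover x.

14261

Compute 12882^14237 mod 15767 = 14938, then multiply by 12882 repeatedly:
  12882^14237=14938  12882^14238=10848  12882^14239=1015  12882^14240=4387  12882^14241=4406
  12882^14242=12659  12882^14243=10924  12882^14244=2493  12882^14245=13214  12882^14246=2216
  12882^14247=8242  12882^14248=14233  12882^14249=10830  12882^14250=5644  12882^14251=4371
  12882^14252=3265  12882^14253=9141  12882^14254=6406  12882^14255=13381  12882^14256=9198
  12882^14257=15398  12882^14258=8176  12882^14259=15439  12882^14260=260  12882^14261=6716
Found 6716 at exponent 14261.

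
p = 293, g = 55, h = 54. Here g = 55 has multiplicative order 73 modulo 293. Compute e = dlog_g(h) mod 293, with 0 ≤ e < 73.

28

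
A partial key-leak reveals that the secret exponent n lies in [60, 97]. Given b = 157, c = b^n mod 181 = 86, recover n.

Compute 157^60 mod 181 = 132, then multiply by 157 repeatedly:
  157^60=132  157^61=90  157^62=12  157^63=74  157^64=34
  157^65=89  157^66=36  157^67=41  157^68=102  157^69=86
Found 86 at exponent 69.

69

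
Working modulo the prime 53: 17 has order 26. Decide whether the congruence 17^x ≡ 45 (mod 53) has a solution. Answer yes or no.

45 ∈ ⟨17⟩ iff 45^26 ≡ 1 (mod 53), since |⟨17⟩| = 26.
45^26 mod 53 = 52.
Since 52 ≠ 1, 45 does not lie in the subgroup.

no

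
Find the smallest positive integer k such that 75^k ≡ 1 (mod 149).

148

The order of 75 must divide p − 1 = 148 = 2^2 · 37.
Divisors: 1, 2, 4, 37, 74, 148.
Check each in increasing order: 75^1 ≡ 75;  75^2 ≡ 112;  75^4 ≡ 28;  75^37 ≡ 44;  75^74 ≡ 148;  75^148 ≡ 1.
Smallest exponent giving 1 is 148.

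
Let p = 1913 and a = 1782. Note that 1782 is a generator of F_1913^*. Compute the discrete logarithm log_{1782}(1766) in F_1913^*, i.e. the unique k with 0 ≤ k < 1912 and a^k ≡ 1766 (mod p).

Baby-step giant-step with m = ceil(sqrt(1912)) = 44.
Baby table (1782^j mod 1913 for j=0..43):
  0:1  1:1782  2:1857  3:1597  4:1223  5:479  6:380  7:1871
  8:1676  9:439  10:1794  11:285  12:925  13:1257  14:1764  15:389
  16:692  17:1172  18:1421  19:1323  20:770  21:519  22:879  23:1544
  24:514  25:1534  26:1824  27:181  28:1158  29:1342  30:194  31:1368
  32:614  33:1825  34:50  35:1102  36:1026  37:1417  38:1847  39:994
  40:1783  41:1726  42:1541  43:907
Giant step factor: 1782^(-44) ≡ 1777 (mod 1913).
Scan 1766·1777^i mod 1913 for i = 0, 1, …:
  i=0: 1766   i=1: 862   i=2: 1374   i=3: 610
  i=4: 1212   i=5: 1599   i=6: 618   i=7: 124
  i=8: 353   i=9: 1730     …   i=36: 1108
  i=37: 439
Match at i=37, j=9: k = 37·44 + 9 = 1637.

1637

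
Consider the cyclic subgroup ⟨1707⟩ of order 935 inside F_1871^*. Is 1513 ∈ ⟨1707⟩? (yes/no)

yes

1513 ∈ ⟨1707⟩ iff 1513^935 ≡ 1 (mod 1871), since |⟨1707⟩| = 935.
1513^935 mod 1871 = 1.
Since 1 = 1, 1513 lies in the subgroup.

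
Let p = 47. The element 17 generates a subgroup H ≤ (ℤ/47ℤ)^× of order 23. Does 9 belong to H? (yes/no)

9 ∈ ⟨17⟩ iff 9^23 ≡ 1 (mod 47), since |⟨17⟩| = 23.
9^23 mod 47 = 1.
Since 1 = 1, 9 lies in the subgroup.

yes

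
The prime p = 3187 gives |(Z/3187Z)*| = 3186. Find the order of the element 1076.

The order of 1076 must divide p − 1 = 3186 = 2 · 3^3 · 59.
Divisors: 1, 2, 3, 6, 9, 18, 27, 54, 59, 118, 177, 354, 531, 1062, 1593, 3186.
Check each in increasing order: 1076^1 ≡ 1076;  1076^2 ≡ 895;  1076^3 ≡ 546;  1076^6 ≡ 1725;  1076^9 ≡ 1685;  1076^18 ≡ 2795;  1076^27 ≡ 2376;  1076^54 ≡ 1199;  1076^59 ≡ 1315;  1076^118 ≡ 1871;  1076^177 ≡ 1.
Smallest exponent giving 1 is 177.

177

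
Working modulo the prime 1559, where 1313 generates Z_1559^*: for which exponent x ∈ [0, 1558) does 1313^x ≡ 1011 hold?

1042

Baby-step giant-step with m = ceil(sqrt(1558)) = 40.
Baby table (1313^j mod 1559 for j=0..39):
  0:1  1:1313  2:1274  3:1514  4:157  5:353  6:466  7:730
  8:1264  9:856  10:1448  11:803  12:455  13:318  14:1281  15:1351
  16:1280  17:38  18:6  19:83  20:1408  21:1289  22:942  23:559
  24:1237  25:1262  26:1348  27:459  28:893  29:141  30:1171  31:349
  32:1450  33:311  34:1444  35:228  36:36  37:498  38:653  39:1498
Giant step factor: 1313^(-40) ≡ 937 (mod 1559).
Scan 1011·937^i mod 1559 for i = 0, 1, …:
  i=0: 1011   i=1: 994   i=2: 655   i=3: 1048
  i=4: 1365   i=5: 625   i=6: 1000   i=7: 41
  i=8: 1001   i=9: 978     …   i=25: 1186
  i=26: 1274
Match at i=26, j=2: x = 26·40 + 2 = 1042.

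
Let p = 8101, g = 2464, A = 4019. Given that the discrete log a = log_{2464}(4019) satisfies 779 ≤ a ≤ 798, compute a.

Compute 2464^779 mod 8101 = 1938, then multiply by 2464 repeatedly:
  2464^779=1938  2464^780=3743  2464^781=3814  2464^782=536  2464^783=241
  2464^784=2451  2464^785=4019
Found 4019 at exponent 785.

785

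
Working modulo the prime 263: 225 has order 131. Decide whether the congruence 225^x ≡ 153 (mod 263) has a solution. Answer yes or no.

yes

153 ∈ ⟨225⟩ iff 153^131 ≡ 1 (mod 263), since |⟨225⟩| = 131.
153^131 mod 263 = 1.
Since 1 = 1, 153 lies in the subgroup.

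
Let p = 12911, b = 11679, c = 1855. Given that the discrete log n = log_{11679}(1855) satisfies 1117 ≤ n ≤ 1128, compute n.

1117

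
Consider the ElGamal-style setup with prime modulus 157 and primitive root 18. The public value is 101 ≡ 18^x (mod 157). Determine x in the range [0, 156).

108

Baby-step giant-step with m = ceil(sqrt(156)) = 13.
Baby table (18^j mod 157 for j=0..12):
  0:1  1:18  2:10  3:23  4:100  5:73  6:58  7:102
  8:109  9:78  10:148  11:152  12:67
Giant step factor: 18^(-13) ≡ 135 (mod 157).
Scan 101·135^i mod 157 for i = 0, 1, …:
  i=0: 101   i=1: 133   i=2: 57   i=3: 2
  i=4: 113   i=5: 26   i=6: 56   i=7: 24
  i=8: 100
Match at i=8, j=4: x = 8·13 + 4 = 108.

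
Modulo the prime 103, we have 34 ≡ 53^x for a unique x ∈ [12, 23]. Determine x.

18

Compute 53^12 mod 103 = 66, then multiply by 53 repeatedly:
  53^12=66  53^13=99  53^14=97  53^15=94  53^16=38
  53^17=57  53^18=34
Found 34 at exponent 18.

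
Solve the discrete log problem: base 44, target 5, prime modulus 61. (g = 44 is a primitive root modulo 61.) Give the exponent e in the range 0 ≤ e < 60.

Successive powers of 44 modulo 61:
  44^0=1  44^1=44  44^2=45  44^3=28  44^4=12  44^5=40
  44^6=52  44^7=31  44^8=22  44^9=53  44^10=14  44^11=6
  44^12=20  44^13=26  44^14=46  44^15=11  44^16=57  44^17=7
  44^18=3  44^19=10  44^20=13  44^21=23  44^22=36  44^23=59
  44^24=34  44^25=32  44^26=5
So 44^26 ≡ 5 (mod 61), giving e = 26.

26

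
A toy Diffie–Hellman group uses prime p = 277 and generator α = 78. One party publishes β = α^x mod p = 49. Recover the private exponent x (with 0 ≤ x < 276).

64

Baby-step giant-step with m = ceil(sqrt(276)) = 17.
Baby table (78^j mod 277 for j=0..16):
  0:1  1:78  2:267  3:51  4:100  5:44  6:108  7:114
  8:28  9:245  10:274  11:43  12:30  13:124  14:254  15:145
  16:230
Giant step factor: 78^(-17) ≡ 98 (mod 277).
Scan 49·98^i mod 277 for i = 0, 1, …:
  i=0: 49   i=1: 93   i=2: 250   i=3: 124
Match at i=3, j=13: x = 3·17 + 13 = 64.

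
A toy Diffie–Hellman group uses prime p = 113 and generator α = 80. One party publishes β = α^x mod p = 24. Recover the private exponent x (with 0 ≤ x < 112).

55

Baby-step giant-step with m = ceil(sqrt(112)) = 11.
Baby table (80^j mod 113 for j=0..10):
  0:1  1:80  2:72  3:110  4:99  5:10  6:9  7:42
  8:83  9:86  10:100
Giant step factor: 80^(-11) ≡ 54 (mod 113).
Scan 24·54^i mod 113 for i = 0, 1, …:
  i=0: 24   i=1: 53   i=2: 37   i=3: 77
  i=4: 90   i=5: 1
Match at i=5, j=0: x = 5·11 + 0 = 55.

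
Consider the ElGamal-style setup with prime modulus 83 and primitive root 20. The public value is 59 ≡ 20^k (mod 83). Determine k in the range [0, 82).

4

Baby-step giant-step with m = ceil(sqrt(82)) = 10.
Baby table (20^j mod 83 for j=0..9):
  0:1  1:20  2:68  3:32  4:59  5:18  6:28  7:62
  8:78  9:66
Giant step factor: 20^(-10) ≡ 31 (mod 83).
Scan 59·31^i mod 83 for i = 0, 1, …:
  i=0: 59
Match at i=0, j=4: k = 0·10 + 4 = 4.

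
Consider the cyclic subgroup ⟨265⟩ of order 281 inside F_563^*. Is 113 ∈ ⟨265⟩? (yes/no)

yes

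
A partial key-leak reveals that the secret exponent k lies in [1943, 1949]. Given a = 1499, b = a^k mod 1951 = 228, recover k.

Compute 1499^1943 mod 1951 = 731, then multiply by 1499 repeatedly:
  1499^1943=731  1499^1944=1258  1499^1945=1076  1499^1946=1398  1499^1947=228
Found 228 at exponent 1947.

1947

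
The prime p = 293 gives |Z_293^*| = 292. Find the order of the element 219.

The order of 219 must divide p − 1 = 292 = 2^2 · 73.
Divisors: 1, 2, 4, 73, 146, 292.
Check each in increasing order: 219^1 ≡ 219;  219^2 ≡ 202;  219^4 ≡ 77;  219^73 ≡ 138;  219^146 ≡ 292;  219^292 ≡ 1.
Smallest exponent giving 1 is 292.

292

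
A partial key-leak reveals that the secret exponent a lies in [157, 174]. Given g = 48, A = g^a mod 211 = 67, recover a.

165

Compute 48^157 mod 211 = 191, then multiply by 48 repeatedly:
  48^157=191  48^158=95  48^159=129  48^160=73  48^161=128
  48^162=25  48^163=145  48^164=208  48^165=67
Found 67 at exponent 165.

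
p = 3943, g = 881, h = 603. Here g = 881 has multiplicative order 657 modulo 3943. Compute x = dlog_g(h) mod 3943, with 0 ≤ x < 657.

352

Baby-step giant-step with m = ceil(sqrt(657)) = 26.
Baby table (881^j mod 3943 for j=0..25):
  0:1  1:881  2:3333  3:2781  4:1458  5:3023  6:1738  7:1294
  8:487  9:3203  10:2598  11:1898  12:306  13:1462  14:2604  15:3241
  16:589  17:2376  18:3466  19:1664  20:3131  21:2254  22:2445  23:1167
  24:2947  25:1813
Giant step factor: 881^(-26) ≡ 35 (mod 3943).
Scan 603·35^i mod 3943 for i = 0, 1, …:
  i=0: 603   i=1: 1390   i=2: 1334   i=3: 3317
  i=4: 1748   i=5: 2035   i=6: 251   i=7: 899
  i=8: 3864   i=9: 1178   i=10: 1800   i=11: 3855
  i=12: 863   i=13: 2604
Match at i=13, j=14: x = 13·26 + 14 = 352.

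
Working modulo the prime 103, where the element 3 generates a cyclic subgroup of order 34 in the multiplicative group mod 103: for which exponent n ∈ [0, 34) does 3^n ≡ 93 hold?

26

Successive powers of 3 modulo 103:
  3^0=1  3^1=3  3^2=9  3^3=27  3^4=81  3^5=37
  3^6=8  3^7=24  3^8=72  3^9=10  3^10=30  3^11=90
  3^12=64  3^13=89  3^14=61  3^15=80  3^16=34  3^17=102
  3^18=100  3^19=94  3^20=76  3^21=22  3^22=66  3^23=95
  3^24=79  3^25=31  3^26=93
So 3^26 ≡ 93 (mod 103), giving n = 26.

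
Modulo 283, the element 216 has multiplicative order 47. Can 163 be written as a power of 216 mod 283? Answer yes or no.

163 ∈ ⟨216⟩ iff 163^47 ≡ 1 (mod 283), since |⟨216⟩| = 47.
163^47 mod 283 = 1.
Since 1 = 1, 163 lies in the subgroup.

yes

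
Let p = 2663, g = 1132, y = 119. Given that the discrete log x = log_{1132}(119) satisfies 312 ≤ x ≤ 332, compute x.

Compute 1132^312 mod 2663 = 1014, then multiply by 1132 repeatedly:
  1132^312=1014  1132^313=95  1132^314=1020  1132^315=1561  1132^316=1483
  1132^317=1066  1132^318=373  1132^319=1482  1132^320=2597  1132^321=2515
  1132^322=233  1132^323=119
Found 119 at exponent 323.

323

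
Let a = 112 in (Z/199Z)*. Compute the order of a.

99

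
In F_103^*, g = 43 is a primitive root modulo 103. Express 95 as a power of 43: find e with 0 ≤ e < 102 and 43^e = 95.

Baby-step giant-step with m = ceil(sqrt(102)) = 11.
Baby table (43^j mod 103 for j=0..10):
  0:1  1:43  2:98  3:94  4:25  5:45  6:81  7:84
  8:7  9:95  10:68
Giant step factor: 43^(-11) ≡ 85 (mod 103).
Scan 95·85^i mod 103 for i = 0, 1, …:
  i=0: 95
Match at i=0, j=9: e = 0·11 + 9 = 9.

9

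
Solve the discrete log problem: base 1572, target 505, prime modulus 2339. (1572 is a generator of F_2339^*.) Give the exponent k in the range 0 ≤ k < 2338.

Baby-step giant-step with m = ceil(sqrt(2338)) = 49.
Baby table (1572^j mod 2339 for j=0..48):
  0:1  1:1572  2:1200  3:1166  4:1515  5:478  6:597  7:545
  8:666  9:1419  10:1601  11:8  12:881  13:244  14:2311  15:425
  16:1485  17:98  18:2021  19:650  20:1996  21:1113  22:64  23:31
  24:1952  25:2115  26:1061  27:185  28:784  29:2134  30:522  31:1934
  32:1887  33:512  34:248  35:1582  36:547  37:1471  38:1480  39:1594
  40:699  41:1837  42:1438  43:1062  44:1757  45:1984  46:961  47:2037
  48:73
Giant step factor: 1572^(-49) ≡ 984 (mod 2339).
Scan 505·984^i mod 2339 for i = 0, 1, …:
  i=0: 505   i=1: 1052   i=2: 1330   i=3: 1219
  i=4: 1928   i=5: 223   i=6: 1905   i=7: 981
  i=8: 1636   i=9: 592     …   i=37: 21
  i=38: 1952
Match at i=38, j=24: k = 38·49 + 24 = 1886.

1886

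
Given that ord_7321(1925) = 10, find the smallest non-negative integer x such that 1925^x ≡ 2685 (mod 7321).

4

Successive powers of 1925 modulo 7321:
  1925^0=1  1925^1=1925  1925^2=1199  1925^3=1960  1925^4=2685
So 1925^4 ≡ 2685 (mod 7321), giving x = 4.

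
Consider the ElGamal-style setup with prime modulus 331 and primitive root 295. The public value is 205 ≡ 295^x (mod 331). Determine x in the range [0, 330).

Baby-step giant-step with m = ceil(sqrt(330)) = 19.
Baby table (295^j mod 331 for j=0..18):
  0:1  1:295  2:303  3:15  4:122  5:242  6:225  7:175
  8:320  9:65  10:308  11:166  12:313  13:317  14:173  15:61
  16:121  17:278  18:253
Giant step factor: 295^(-19) ≡ 60 (mod 331).
Scan 205·60^i mod 331 for i = 0, 1, …:
  i=0: 205   i=1: 53   i=2: 201   i=3: 144
  i=4: 34   i=5: 54   i=6: 261   i=7: 103
  i=8: 222   i=9: 80   i=10: 166
Match at i=10, j=11: x = 10·19 + 11 = 201.

201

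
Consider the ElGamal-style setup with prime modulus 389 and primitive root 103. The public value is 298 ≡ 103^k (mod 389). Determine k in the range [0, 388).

262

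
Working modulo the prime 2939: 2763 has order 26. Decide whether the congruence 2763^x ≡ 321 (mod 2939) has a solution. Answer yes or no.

yes

321 ∈ ⟨2763⟩ iff 321^26 ≡ 1 (mod 2939), since |⟨2763⟩| = 26.
321^26 mod 2939 = 1.
Since 1 = 1, 321 lies in the subgroup.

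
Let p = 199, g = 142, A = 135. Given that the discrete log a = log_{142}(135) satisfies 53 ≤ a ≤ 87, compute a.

75

Compute 142^53 mod 199 = 22, then multiply by 142 repeatedly:
  142^53=22  142^54=139  142^55=37  142^56=80  142^57=17
  142^58=26  142^59=110  142^60=98  142^61=185  142^62=2
  142^63=85  142^64=130  142^65=152  142^66=92  142^67=129
  142^68=10  142^69=27  142^70=53  142^71=163  142^72=62
  142^73=48  142^74=50  142^75=135
Found 135 at exponent 75.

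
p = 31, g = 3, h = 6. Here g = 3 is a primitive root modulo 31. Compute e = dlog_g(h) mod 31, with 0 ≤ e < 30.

Successive powers of 3 modulo 31:
  3^0=1  3^1=3  3^2=9  3^3=27  3^4=19  3^5=26
  3^6=16  3^7=17  3^8=20  3^9=29  3^10=25  3^11=13
  3^12=8  3^13=24  3^14=10  3^15=30  3^16=28  3^17=22
  3^18=4  3^19=12  3^20=5  3^21=15  3^22=14  3^23=11
  3^24=2  3^25=6
So 3^25 ≡ 6 (mod 31), giving e = 25.

25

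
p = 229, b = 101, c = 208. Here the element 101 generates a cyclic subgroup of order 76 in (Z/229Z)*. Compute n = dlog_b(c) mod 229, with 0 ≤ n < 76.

13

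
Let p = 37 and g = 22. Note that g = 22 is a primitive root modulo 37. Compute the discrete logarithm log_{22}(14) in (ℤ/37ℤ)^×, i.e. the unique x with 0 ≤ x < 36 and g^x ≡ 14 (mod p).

15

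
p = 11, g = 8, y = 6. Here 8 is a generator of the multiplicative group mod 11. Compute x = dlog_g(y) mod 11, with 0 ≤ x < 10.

Successive powers of 8 modulo 11:
  8^0=1  8^1=8  8^2=9  8^3=6
So 8^3 ≡ 6 (mod 11), giving x = 3.

3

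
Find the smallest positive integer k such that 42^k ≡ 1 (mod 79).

39

The order of 42 must divide p − 1 = 78 = 2 · 3 · 13.
Divisors: 1, 2, 3, 6, 13, 26, 39, 78.
Check each in increasing order: 42^1 ≡ 42;  42^2 ≡ 26;  42^3 ≡ 65;  42^6 ≡ 38;  42^13 ≡ 55;  42^26 ≡ 23;  42^39 ≡ 1.
Smallest exponent giving 1 is 39.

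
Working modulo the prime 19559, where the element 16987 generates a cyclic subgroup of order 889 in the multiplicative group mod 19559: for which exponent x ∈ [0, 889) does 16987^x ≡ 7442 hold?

475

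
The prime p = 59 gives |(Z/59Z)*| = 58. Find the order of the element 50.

58

The order of 50 must divide p − 1 = 58 = 2 · 29.
Divisors: 1, 2, 29, 58.
Check each in increasing order: 50^1 ≡ 50;  50^2 ≡ 22;  50^29 ≡ 58;  50^58 ≡ 1.
Smallest exponent giving 1 is 58.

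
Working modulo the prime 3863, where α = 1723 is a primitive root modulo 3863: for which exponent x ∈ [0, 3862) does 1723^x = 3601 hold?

2680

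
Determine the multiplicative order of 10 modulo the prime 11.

2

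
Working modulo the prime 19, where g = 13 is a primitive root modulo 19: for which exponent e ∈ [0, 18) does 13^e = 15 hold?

13

Successive powers of 13 modulo 19:
  13^0=1  13^1=13  13^2=17  13^3=12  13^4=4  13^5=14
  13^6=11  13^7=10  13^8=16  13^9=18  13^10=6  13^11=2
  13^12=7  13^13=15
So 13^13 ≡ 15 (mod 19), giving e = 13.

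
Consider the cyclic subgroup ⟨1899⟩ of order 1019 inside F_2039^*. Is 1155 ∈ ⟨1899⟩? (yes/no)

yes

1155 ∈ ⟨1899⟩ iff 1155^1019 ≡ 1 (mod 2039), since |⟨1899⟩| = 1019.
1155^1019 mod 2039 = 1.
Since 1 = 1, 1155 lies in the subgroup.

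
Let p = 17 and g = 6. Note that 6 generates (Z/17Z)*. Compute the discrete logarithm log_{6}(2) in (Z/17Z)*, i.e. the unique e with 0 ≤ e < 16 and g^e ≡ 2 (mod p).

2

Successive powers of 6 modulo 17:
  6^0=1  6^1=6  6^2=2
So 6^2 ≡ 2 (mod 17), giving e = 2.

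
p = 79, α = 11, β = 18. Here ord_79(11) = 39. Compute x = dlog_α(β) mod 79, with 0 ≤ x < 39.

15

Successive powers of 11 modulo 79:
  11^0=1  11^1=11  11^2=42  11^3=67  11^4=26  11^5=49
  11^6=65  11^7=4  11^8=44  11^9=10  11^10=31  11^11=25
  11^12=38  11^13=23  11^14=16  11^15=18
So 11^15 ≡ 18 (mod 79), giving x = 15.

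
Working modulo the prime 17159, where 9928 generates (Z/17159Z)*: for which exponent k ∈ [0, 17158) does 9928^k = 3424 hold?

3047

Baby-step giant-step with m = ceil(sqrt(17158)) = 131.
Baby table (9928^j mod 17159 for j=0..130):
  0:1  1:9928  2:3888  3:9473  4:16624  5:7810  6:13318  7:11009
  8:11681  9:8446  10:13014  11:12881  12:13700  13:11366  14:4064  15:6583
  16:14552  17:10635  18:4953  19:12849  20:4866  21:7063  22:9790  23:6544
  24:4858  25:13434  26:13004  27:16555  28:9138  29:2431  30:9414  31:14278
  32:1485  33:3499  34:8256  35:14184  36:11998  37:15525  38:10062  39:12997
  40:15695  41:16240  42:4756  43:13159  44:11085  45:11213  46:12231  47:12284
  48:6539  49:6695  50:11153  51:17116  52:2071  53:4406  54:4477  55:5846
  56:7350  57:10732  58:7065  59:12487  60:14320  61:6645  62:12364  63:11465
  64:8873  65:13997  66:8634  67:9147  68:5988  69:10088  70:13740  71:13829
  72:5153  73:8005  74:10311  75:14173  76:5744  77:7075  78:8813  79:1723
  80:15580  81:7014  82:3770  83:4781  84:3974  85:5331  86:7812  87:16015
  88:1626  89:13468  90:7376  91:11475  92:5199  93:1400  94:410  95:3797
  96:15452  97:5996  98:3717  99:10526  100:3818  101:873  102:1849  103:13901
  104:16450  105:13397  106:6007  107:9971  108:1817  109:5067  110:12147  111:1964
  112:5968  113:277  114:4616  115:13118  116:15853  117:6236  118:1336  119:17060
  120:12350  121:9745  122:5918  123:1488  124:16124  125:2761  126:8285  127:10393
  128:4637  129:15698  130:11706
Giant step factor: 9928^(-131) ≡ 9427 (mod 17159).
Scan 3424·9427^i mod 17159 for i = 0, 1, …:
  i=0: 3424   i=1: 1969   i=2: 12884   i=3: 6066
  i=4: 10394   i=5: 6348   i=6: 9163   i=7: 1195
  i=8: 8961   i=9: 1590     …   i=22: 7420
  i=23: 8256
Match at i=23, j=34: k = 23·131 + 34 = 3047.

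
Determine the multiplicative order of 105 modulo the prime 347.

The order of 105 must divide p − 1 = 346 = 2 · 173.
Divisors: 1, 2, 173, 346.
Check each in increasing order: 105^1 ≡ 105;  105^2 ≡ 268;  105^173 ≡ 1.
Smallest exponent giving 1 is 173.

173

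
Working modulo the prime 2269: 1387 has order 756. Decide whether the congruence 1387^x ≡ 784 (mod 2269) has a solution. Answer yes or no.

784 ∈ ⟨1387⟩ iff 784^756 ≡ 1 (mod 2269), since |⟨1387⟩| = 756.
784^756 mod 2269 = 1.
Since 1 = 1, 784 lies in the subgroup.

yes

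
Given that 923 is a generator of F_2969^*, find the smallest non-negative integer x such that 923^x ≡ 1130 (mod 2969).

Baby-step giant-step with m = ceil(sqrt(2968)) = 55.
Baby table (923^j mod 2969 for j=0..54):
  0:1  1:923  2:2795  3:2693  4:586  5:520  6:1951  7:1559
  8:1961  9:1882  10:221  11:2091  12:143  13:1353  14:1839  15:2098
  16:666  17:135  18:2876  19:262  20:1337  21:1916  22:1913  23:2113
  24:2635  25:494  26:1705  27:145  28:230  29:1491  30:1546  31:1838
  32:1175  33:840  34:411  35:2290  36:2711  37:2355  38:357  39:2921
  40:231  41:2414  42:1372  43:1562  44:1761  45:1360  46:2362  47:880
  48:1703  49:1268  50:578  51:2043  52:374  53:798  54:242
Giant step factor: 923^(-55) ≡ 1680 (mod 2969).
Scan 1130·1680^i mod 2969 for i = 0, 1, …:
  i=0: 1130   i=1: 1209   i=2: 324   i=3: 993
  i=4: 2631   i=5: 2208   i=6: 1159   i=7: 2425
  i=8: 532   i=9: 91     …   i=26: 2657
  i=27: 1353
Match at i=27, j=13: x = 27·55 + 13 = 1498.

1498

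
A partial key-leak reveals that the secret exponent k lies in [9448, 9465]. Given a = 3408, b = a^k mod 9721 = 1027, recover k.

Compute 3408^9448 mod 9721 = 6883, then multiply by 3408 repeatedly:
  3408^9448=6883  3408^9449=491  3408^9450=1316  3408^9451=3547  3408^9452=4973
  3408^9453=4281  3408^9454=8148  3408^9455=5208  3408^9456=8039  3408^9457=3134
  3408^9458=7014  3408^9459=9494  3408^9460=4064  3408^9461=7408  3408^9462=1027
Found 1027 at exponent 9462.

9462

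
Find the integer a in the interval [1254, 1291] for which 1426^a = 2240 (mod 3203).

1264

Compute 1426^1254 mod 3203 = 2129, then multiply by 1426 repeatedly:
  1426^1254=2129  1426^1255=2713  1426^1256=2717  1426^1257=2015  1426^1258=299
  1426^1259=375  1426^1260=3052  1426^1261=2478  1426^1262=719  1426^1263=334
  1426^1264=2240
Found 2240 at exponent 1264.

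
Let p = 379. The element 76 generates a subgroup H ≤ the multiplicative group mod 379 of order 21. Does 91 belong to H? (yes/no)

91 ∈ ⟨76⟩ iff 91^21 ≡ 1 (mod 379), since |⟨76⟩| = 21.
91^21 mod 379 = 1.
Since 1 = 1, 91 lies in the subgroup.

yes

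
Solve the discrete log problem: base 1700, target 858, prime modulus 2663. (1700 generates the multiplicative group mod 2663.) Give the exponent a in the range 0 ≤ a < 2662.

430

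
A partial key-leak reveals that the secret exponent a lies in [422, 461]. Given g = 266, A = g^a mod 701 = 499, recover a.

433

Compute 266^422 mod 701 = 150, then multiply by 266 repeatedly:
  266^422=150  266^423=644  266^424=260  266^425=462  266^426=217
  266^427=240  266^428=49  266^429=416  266^430=599  266^431=207
  266^432=384  266^433=499
Found 499 at exponent 433.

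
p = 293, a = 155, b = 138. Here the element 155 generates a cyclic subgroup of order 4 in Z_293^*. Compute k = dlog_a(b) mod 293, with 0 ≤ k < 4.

Successive powers of 155 modulo 293:
  155^0=1  155^1=155  155^2=292  155^3=138
So 155^3 ≡ 138 (mod 293), giving k = 3.

3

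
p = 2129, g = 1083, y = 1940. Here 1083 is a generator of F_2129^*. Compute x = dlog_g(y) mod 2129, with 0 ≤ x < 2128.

753

Baby-step giant-step with m = ceil(sqrt(2128)) = 47.
Baby table (1083^j mod 2129 for j=0..46):
  0:1  1:1083  2:1939  3:743  4:2036  5:1473  6:638  7:1158
  8:133  9:1396  10:278  11:885  12:405  13:41  14:1823  15:726
  16:657  17:445  18:781  19:610  20:640  21:1195  22:1882  23:753
  24:92  25:1702  26:1681  27:228  28:2089  29:1389  30:1213  31:86
  32:1591  33:692  34:28  35:518  36:1067  37:1643  38:1654  39:793
  40:832  41:489  42:1595  43:766  44:1397  45:1361  46:695
Giant step factor: 1083^(-47) ≡ 102 (mod 2129).
Scan 1940·102^i mod 2129 for i = 0, 1, …:
  i=0: 1940   i=1: 2012   i=2: 840   i=3: 520
  i=4: 1944   i=5: 291   i=6: 2005   i=7: 126
  i=8: 78   i=9: 1569     …   i=15: 2077
  i=16: 1083
Match at i=16, j=1: x = 16·47 + 1 = 753.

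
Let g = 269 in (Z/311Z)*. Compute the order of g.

310

The order of 269 must divide p − 1 = 310 = 2 · 5 · 31.
Divisors: 1, 2, 5, 10, 31, 62, 155, 310.
Check each in increasing order: 269^1 ≡ 269;  269^2 ≡ 209;  269^5 ≡ 298;  269^10 ≡ 169;  269^31 ≡ 305;  269^62 ≡ 36;  269^155 ≡ 310;  269^310 ≡ 1.
Smallest exponent giving 1 is 310.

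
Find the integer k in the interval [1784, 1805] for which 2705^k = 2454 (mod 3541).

1786

Compute 2705^1784 mod 3541 = 3065, then multiply by 2705 repeatedly:
  2705^1784=3065  2705^1785=1344  2705^1786=2454
Found 2454 at exponent 1786.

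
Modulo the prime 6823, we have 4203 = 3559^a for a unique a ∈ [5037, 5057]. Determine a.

5051

Compute 3559^5037 mod 6823 = 119, then multiply by 3559 repeatedly:
  3559^5037=119  3559^5038=495  3559^5039=1371  3559^5040=944  3559^5041=2780
  3559^5042=670  3559^5043=3303  3559^5044=6171  3559^5045=6175  3559^5046=6765
  3559^5047=5091  3559^5048=3804  3559^5049=1604  3559^5050=4608  3559^5051=4203
Found 4203 at exponent 5051.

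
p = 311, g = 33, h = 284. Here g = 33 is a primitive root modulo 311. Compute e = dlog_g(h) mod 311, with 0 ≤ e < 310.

Baby-step giant-step with m = ceil(sqrt(310)) = 18.
Baby table (33^j mod 311 for j=0..17):
  0:1  1:33  2:156  3:172  4:78  5:86  6:39  7:43
  8:175  9:177  10:243  11:244  12:277  13:122  14:294  15:61
  16:147  17:186
Giant step factor: 33^(-18) ≡ 201 (mod 311).
Scan 284·201^i mod 311 for i = 0, 1, …:
  i=0: 284   i=1: 171   i=2: 161   i=3: 17
  i=4: 307   i=5: 129   i=6: 116   i=7: 302
  i=8: 57   i=9: 261   i=10: 213   i=11: 206
  i=12: 43
Match at i=12, j=7: e = 12·18 + 7 = 223.

223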